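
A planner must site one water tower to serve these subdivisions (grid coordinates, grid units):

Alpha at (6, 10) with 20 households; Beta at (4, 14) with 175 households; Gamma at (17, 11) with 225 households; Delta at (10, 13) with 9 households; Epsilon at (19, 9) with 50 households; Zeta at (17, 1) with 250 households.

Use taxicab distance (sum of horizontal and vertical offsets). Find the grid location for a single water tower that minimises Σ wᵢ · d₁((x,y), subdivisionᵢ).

(17, 11)

Manhattan distance separates: Σwᵢ(|x−xᵢ|+|y−yᵢ|) = Σwᵢ|x−xᵢ| + Σwᵢ|y−yᵢ|, so x and y are optimised independently as 1-D weighted medians.
Total weight W = 729; half = 364.5.
x-coordinate, sorted with cumulative weight:
  x=4 (Beta, w=175) cum 175
  x=6 (Alpha, w=20) cum 195
  x=10 (Delta, w=9) cum 204
  x=17 (Gamma, w=225) cum 429  ← median
  x=17 (Zeta, w=250) cum 679
  x=19 (Epsilon, w=50) cum 729
⇒ x* = 17
y-coordinate, sorted with cumulative weight:
  y=1 (Zeta, w=250) cum 250
  y=9 (Epsilon, w=50) cum 300
  y=10 (Alpha, w=20) cum 320
  y=11 (Gamma, w=225) cum 545  ← median
  y=13 (Delta, w=9) cum 554
  y=14 (Beta, w=175) cum 729
⇒ y* = 11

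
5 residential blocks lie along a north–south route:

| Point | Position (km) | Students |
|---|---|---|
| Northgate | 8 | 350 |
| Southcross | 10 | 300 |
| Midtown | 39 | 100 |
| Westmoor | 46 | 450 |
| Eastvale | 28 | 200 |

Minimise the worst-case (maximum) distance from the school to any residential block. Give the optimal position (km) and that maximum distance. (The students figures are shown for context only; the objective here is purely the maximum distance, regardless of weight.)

The 1-center on a line is the midpoint of the two extreme points: leftmost at 8, rightmost at 46.
Optimal location = (8 + 46)/2 = 27; maximum distance = (46 − 8)/2 = 19.

location 27, max distance 19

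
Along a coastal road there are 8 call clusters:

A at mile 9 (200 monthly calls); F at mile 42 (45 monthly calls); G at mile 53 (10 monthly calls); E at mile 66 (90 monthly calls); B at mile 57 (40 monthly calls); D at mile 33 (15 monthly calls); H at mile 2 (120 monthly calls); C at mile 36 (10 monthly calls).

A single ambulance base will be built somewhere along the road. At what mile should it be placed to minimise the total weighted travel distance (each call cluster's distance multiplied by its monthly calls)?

For a sum of weighted absolute distances on a line, the optimum is the weighted median (not the mean). Total weight W = 530; half-weight = 265.
Sort by position and accumulate weight:
  mile 2 (H, w=120) → cum 120
  mile 9 (A, w=200) → cum 320  ≥ 265 → median here
  mile 33 (D, w=15) → cum 335
  mile 36 (C, w=10) → cum 345
  mile 42 (F, w=45) → cum 390
  mile 53 (G, w=10) → cum 400
  mile 57 (B, w=40) → cum 440
  mile 66 (E, w=90) → cum 530
Optimal location: mile 9.

x = 9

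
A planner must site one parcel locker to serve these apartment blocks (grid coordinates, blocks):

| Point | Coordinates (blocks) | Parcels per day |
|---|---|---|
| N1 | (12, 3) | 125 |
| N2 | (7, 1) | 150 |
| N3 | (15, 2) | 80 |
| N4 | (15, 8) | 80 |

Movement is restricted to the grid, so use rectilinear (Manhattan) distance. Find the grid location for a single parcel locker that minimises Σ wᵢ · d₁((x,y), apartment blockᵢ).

(12, 2)

Manhattan distance separates: Σwᵢ(|x−xᵢ|+|y−yᵢ|) = Σwᵢ|x−xᵢ| + Σwᵢ|y−yᵢ|, so x and y are optimised independently as 1-D weighted medians.
Total weight W = 435; half = 217.5.
x-coordinate, sorted with cumulative weight:
  x=7 (N2, w=150) cum 150
  x=12 (N1, w=125) cum 275  ← median
  x=15 (N3, w=80) cum 355
  x=15 (N4, w=80) cum 435
⇒ x* = 12
y-coordinate, sorted with cumulative weight:
  y=1 (N2, w=150) cum 150
  y=2 (N3, w=80) cum 230  ← median
  y=3 (N1, w=125) cum 355
  y=8 (N4, w=80) cum 435
⇒ y* = 2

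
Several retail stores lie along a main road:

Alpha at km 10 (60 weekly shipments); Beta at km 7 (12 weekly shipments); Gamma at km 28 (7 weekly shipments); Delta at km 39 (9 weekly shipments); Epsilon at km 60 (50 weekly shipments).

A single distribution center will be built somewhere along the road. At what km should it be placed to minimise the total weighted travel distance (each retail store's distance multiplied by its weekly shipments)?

For a sum of weighted absolute distances on a line, the optimum is the weighted median (not the mean). Total weight W = 138; half-weight = 69.
Sort by position and accumulate weight:
  km 7 (Beta, w=12) → cum 12
  km 10 (Alpha, w=60) → cum 72  ≥ 69 → median here
  km 28 (Gamma, w=7) → cum 79
  km 39 (Delta, w=9) → cum 88
  km 60 (Epsilon, w=50) → cum 138
Optimal location: km 10.

x = 10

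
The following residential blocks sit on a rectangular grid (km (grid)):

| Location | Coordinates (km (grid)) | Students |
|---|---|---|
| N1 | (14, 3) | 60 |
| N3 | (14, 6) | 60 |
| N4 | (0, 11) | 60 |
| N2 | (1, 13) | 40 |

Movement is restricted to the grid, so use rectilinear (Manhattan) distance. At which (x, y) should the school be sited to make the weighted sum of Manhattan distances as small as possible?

Manhattan distance separates: Σwᵢ(|x−xᵢ|+|y−yᵢ|) = Σwᵢ|x−xᵢ| + Σwᵢ|y−yᵢ|, so x and y are optimised independently as 1-D weighted medians.
Total weight W = 220; half = 110.
x-coordinate, sorted with cumulative weight:
  x=0 (N4, w=60) cum 60
  x=1 (N2, w=40) cum 100
  x=14 (N1, w=60) cum 160  ← median
  x=14 (N3, w=60) cum 220
⇒ x* = 14
y-coordinate, sorted with cumulative weight:
  y=3 (N1, w=60) cum 60
  y=6 (N3, w=60) cum 120  ← median
  y=11 (N4, w=60) cum 180
  y=13 (N2, w=40) cum 220
⇒ y* = 6

(14, 6)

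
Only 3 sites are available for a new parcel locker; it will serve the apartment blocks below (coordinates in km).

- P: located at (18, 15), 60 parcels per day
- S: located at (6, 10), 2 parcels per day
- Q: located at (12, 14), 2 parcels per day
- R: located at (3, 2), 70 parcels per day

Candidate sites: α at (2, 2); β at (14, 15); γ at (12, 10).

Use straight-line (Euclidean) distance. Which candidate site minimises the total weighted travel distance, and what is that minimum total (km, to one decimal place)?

γ, total 1331.5 km

Total weighted distance at each candidate:
  α (2, 2): total = 1356.1
  β (14, 15): total = 1455.4
  γ (12, 10): total = 1331.5
Minimum is at γ with total 1331.5 km.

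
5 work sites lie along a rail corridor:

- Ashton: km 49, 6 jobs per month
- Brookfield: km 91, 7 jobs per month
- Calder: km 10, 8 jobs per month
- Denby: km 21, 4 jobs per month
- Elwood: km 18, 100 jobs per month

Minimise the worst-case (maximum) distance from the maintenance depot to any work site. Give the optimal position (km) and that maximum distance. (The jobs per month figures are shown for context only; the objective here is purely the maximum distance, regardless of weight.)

location 50.5, max distance 40.5

The 1-center on a line is the midpoint of the two extreme points: leftmost at 10, rightmost at 91.
Optimal location = (10 + 91)/2 = 50.5; maximum distance = (91 − 10)/2 = 40.5.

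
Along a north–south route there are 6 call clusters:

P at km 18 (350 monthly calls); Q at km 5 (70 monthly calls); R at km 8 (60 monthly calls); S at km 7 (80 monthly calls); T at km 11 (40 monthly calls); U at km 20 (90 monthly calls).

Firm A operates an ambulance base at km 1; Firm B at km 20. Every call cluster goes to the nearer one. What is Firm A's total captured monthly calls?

The indifferent point is the midpoint (1+20)/2 = 10.5; call clusters left of it (closer to Firm A at 1) go to Firm A, those right go to Firm B.
  Q at 5 (w=70) → Firm A
  S at 7 (w=80) → Firm A
  R at 8 (w=60) → Firm A
  T at 11 (w=40) → Firm B
  P at 18 (w=350) → Firm B
  U at 20 (w=90) → Firm B
Firm A captures 210; Firm B captures 480.

210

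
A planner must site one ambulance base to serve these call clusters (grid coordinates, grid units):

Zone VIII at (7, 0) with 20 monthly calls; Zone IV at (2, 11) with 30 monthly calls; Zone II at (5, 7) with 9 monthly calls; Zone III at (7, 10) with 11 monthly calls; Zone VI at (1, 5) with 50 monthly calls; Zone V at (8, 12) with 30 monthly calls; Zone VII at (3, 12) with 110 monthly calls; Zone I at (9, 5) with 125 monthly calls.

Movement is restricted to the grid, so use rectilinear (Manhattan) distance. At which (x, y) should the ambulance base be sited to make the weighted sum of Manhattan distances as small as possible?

Manhattan distance separates: Σwᵢ(|x−xᵢ|+|y−yᵢ|) = Σwᵢ|x−xᵢ| + Σwᵢ|y−yᵢ|, so x and y are optimised independently as 1-D weighted medians.
Total weight W = 385; half = 192.5.
x-coordinate, sorted with cumulative weight:
  x=1 (Zone VI, w=50) cum 50
  x=2 (Zone IV, w=30) cum 80
  x=3 (Zone VII, w=110) cum 190
  x=5 (Zone II, w=9) cum 199  ← median
  x=7 (Zone VIII, w=20) cum 219
  x=7 (Zone III, w=11) cum 230
  x=8 (Zone V, w=30) cum 260
  x=9 (Zone I, w=125) cum 385
⇒ x* = 5
y-coordinate, sorted with cumulative weight:
  y=0 (Zone VIII, w=20) cum 20
  y=5 (Zone VI, w=50) cum 70
  y=5 (Zone I, w=125) cum 195  ← median
  y=7 (Zone II, w=9) cum 204
  y=10 (Zone III, w=11) cum 215
  y=11 (Zone IV, w=30) cum 245
  y=12 (Zone V, w=30) cum 275
  y=12 (Zone VII, w=110) cum 385
⇒ y* = 5

(5, 5)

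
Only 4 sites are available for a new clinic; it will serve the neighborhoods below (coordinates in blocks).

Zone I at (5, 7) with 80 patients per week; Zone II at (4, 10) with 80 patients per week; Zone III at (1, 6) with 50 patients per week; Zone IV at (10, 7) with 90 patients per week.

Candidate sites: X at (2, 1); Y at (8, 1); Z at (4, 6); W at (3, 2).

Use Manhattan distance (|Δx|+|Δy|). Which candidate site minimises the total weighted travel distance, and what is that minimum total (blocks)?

Total weighted distance at each candidate:
  X (2, 1): total = 3160
  Y (8, 1): total = 3080
  Z (4, 6): total = 1260
  W (3, 2): total = 2660
Minimum is at Z with total 1260 blocks.

Z, total 1260 blocks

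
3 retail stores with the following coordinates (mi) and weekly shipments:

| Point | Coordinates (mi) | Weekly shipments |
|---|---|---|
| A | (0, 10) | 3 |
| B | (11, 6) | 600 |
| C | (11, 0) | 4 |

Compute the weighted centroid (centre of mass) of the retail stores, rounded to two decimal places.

(10.95, 5.98)

The minimiser of Σwᵢ‖p−pᵢ‖² is the weighted centroid p* = (Σwᵢpᵢ)/(Σwᵢ).
Σwᵢ = 607.
Σwᵢxᵢ = 3·0 + 600·11 + 4·11 = 6644.
Σwᵢyᵢ = 3·10 + 600·6 + 4·0 = 3630.
x* = 6644/607 = 10.95, y* = 3630/607 = 5.98.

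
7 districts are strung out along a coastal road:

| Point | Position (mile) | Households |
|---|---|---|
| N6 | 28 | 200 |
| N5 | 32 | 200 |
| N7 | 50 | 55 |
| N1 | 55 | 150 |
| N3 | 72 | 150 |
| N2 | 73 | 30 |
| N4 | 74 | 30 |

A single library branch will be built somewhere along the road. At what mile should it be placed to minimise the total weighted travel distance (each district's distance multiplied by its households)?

x = 50

For a sum of weighted absolute distances on a line, the optimum is the weighted median (not the mean). Total weight W = 815; half-weight = 407.5.
Sort by position and accumulate weight:
  mile 28 (N6, w=200) → cum 200
  mile 32 (N5, w=200) → cum 400
  mile 50 (N7, w=55) → cum 455  ≥ 407.5 → median here
  mile 55 (N1, w=150) → cum 605
  mile 72 (N3, w=150) → cum 755
  mile 73 (N2, w=30) → cum 785
  mile 74 (N4, w=30) → cum 815
Optimal location: mile 50.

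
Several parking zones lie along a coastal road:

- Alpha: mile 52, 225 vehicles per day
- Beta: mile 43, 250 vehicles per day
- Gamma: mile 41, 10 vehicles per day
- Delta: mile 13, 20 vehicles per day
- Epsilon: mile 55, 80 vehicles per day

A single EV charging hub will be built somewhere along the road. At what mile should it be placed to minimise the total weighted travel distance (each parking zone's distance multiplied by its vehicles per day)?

For a sum of weighted absolute distances on a line, the optimum is the weighted median (not the mean). Total weight W = 585; half-weight = 292.5.
Sort by position and accumulate weight:
  mile 13 (Delta, w=20) → cum 20
  mile 41 (Gamma, w=10) → cum 30
  mile 43 (Beta, w=250) → cum 280
  mile 52 (Alpha, w=225) → cum 505  ≥ 292.5 → median here
  mile 55 (Epsilon, w=80) → cum 585
Optimal location: mile 52.

x = 52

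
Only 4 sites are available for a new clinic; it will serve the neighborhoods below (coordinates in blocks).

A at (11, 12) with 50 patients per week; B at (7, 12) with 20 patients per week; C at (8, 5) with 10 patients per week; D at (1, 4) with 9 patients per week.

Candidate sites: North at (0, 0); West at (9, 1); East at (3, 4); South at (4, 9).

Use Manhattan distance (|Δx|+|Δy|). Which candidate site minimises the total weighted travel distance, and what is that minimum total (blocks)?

South, total 772 blocks

Total weighted distance at each candidate:
  North (0, 0): total = 1705
  West (9, 1): total = 1059
  East (3, 4): total = 1118
  South (4, 9): total = 772
Minimum is at South with total 772 blocks.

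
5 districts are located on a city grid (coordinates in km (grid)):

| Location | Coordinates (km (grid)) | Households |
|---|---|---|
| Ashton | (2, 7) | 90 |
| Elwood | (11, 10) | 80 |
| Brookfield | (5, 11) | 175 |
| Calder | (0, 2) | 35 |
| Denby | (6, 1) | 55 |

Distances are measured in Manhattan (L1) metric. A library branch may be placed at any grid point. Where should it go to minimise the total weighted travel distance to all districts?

Manhattan distance separates: Σwᵢ(|x−xᵢ|+|y−yᵢ|) = Σwᵢ|x−xᵢ| + Σwᵢ|y−yᵢ|, so x and y are optimised independently as 1-D weighted medians.
Total weight W = 435; half = 217.5.
x-coordinate, sorted with cumulative weight:
  x=0 (Calder, w=35) cum 35
  x=2 (Ashton, w=90) cum 125
  x=5 (Brookfield, w=175) cum 300  ← median
  x=6 (Denby, w=55) cum 355
  x=11 (Elwood, w=80) cum 435
⇒ x* = 5
y-coordinate, sorted with cumulative weight:
  y=1 (Denby, w=55) cum 55
  y=2 (Calder, w=35) cum 90
  y=7 (Ashton, w=90) cum 180
  y=10 (Elwood, w=80) cum 260  ← median
  y=11 (Brookfield, w=175) cum 435
⇒ y* = 10

(5, 10)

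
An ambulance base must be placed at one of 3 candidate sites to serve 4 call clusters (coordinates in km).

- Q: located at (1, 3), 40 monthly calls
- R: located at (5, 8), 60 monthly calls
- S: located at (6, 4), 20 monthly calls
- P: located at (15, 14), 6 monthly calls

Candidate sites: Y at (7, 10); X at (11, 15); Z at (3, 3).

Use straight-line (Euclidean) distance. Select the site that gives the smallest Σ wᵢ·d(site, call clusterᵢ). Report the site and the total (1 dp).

Total weighted distance at each candidate:
  Y (7, 10): total = 713.8
  X (11, 15): total = 1444.4
  Z (3, 3): total = 564.0
Minimum is at Z with total 564.0 km.

Z, total 564.0 km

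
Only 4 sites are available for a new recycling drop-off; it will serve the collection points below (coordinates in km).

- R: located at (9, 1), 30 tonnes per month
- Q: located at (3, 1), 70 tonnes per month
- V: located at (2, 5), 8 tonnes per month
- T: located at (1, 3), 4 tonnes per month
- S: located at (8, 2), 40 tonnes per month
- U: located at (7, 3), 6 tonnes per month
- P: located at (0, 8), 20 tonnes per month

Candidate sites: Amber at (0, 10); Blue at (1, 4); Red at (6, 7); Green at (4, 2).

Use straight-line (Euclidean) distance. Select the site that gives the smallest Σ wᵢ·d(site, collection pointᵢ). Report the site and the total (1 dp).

Total weighted distance at each candidate:
  Amber (0, 10): total = 1669.2
  Blue (1, 4): total = 934.2
  Red (6, 7): total = 1094.0
  Green (4, 2): total = 616.7
Minimum is at Green with total 616.7 km.

Green, total 616.7 km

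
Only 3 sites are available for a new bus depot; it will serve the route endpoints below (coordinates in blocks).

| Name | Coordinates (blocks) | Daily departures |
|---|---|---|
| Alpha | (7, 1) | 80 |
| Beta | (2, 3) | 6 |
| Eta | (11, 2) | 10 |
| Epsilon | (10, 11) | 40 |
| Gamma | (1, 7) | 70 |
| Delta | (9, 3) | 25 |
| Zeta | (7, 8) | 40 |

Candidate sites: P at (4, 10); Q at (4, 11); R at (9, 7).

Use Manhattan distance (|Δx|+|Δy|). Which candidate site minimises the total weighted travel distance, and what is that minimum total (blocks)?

Total weighted distance at each candidate:
  P (4, 10): total = 2364
  Q (4, 11): total = 2555
  R (9, 7): total = 1756
Minimum is at R with total 1756 blocks.

R, total 1756 blocks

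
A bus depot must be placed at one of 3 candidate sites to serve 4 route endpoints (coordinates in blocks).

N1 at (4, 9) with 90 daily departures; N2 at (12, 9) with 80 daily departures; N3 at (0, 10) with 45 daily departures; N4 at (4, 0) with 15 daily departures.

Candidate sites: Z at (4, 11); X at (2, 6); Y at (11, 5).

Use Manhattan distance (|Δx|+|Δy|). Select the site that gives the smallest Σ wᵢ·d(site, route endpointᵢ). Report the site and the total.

Total weighted distance at each candidate:
  Z (4, 11): total = 1370
  X (2, 6): total = 1880
  Y (11, 5): total = 2290
Minimum is at Z with total 1370 blocks.

Z, total 1370 blocks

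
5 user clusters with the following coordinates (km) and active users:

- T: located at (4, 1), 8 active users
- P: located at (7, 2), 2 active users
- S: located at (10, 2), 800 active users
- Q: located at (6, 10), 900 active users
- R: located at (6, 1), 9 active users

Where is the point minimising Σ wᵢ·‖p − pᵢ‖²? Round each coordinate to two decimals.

The minimiser of Σwᵢ‖p−pᵢ‖² is the weighted centroid p* = (Σwᵢpᵢ)/(Σwᵢ).
Σwᵢ = 1719.
Σwᵢxᵢ = 8·4 + 2·7 + 800·10 + 900·6 + 9·6 = 13500.
Σwᵢyᵢ = 8·1 + 2·2 + 800·2 + 900·10 + 9·1 = 10621.
x* = 13500/1719 = 7.85, y* = 10621/1719 = 6.18.

(7.85, 6.18)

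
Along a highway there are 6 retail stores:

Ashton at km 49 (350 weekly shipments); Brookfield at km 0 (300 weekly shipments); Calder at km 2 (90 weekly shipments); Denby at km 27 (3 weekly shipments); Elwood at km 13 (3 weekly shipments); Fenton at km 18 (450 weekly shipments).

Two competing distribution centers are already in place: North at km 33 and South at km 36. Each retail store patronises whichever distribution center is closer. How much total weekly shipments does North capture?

846

The indifferent point is the midpoint (33+36)/2 = 34.5; retail stores left of it (closer to North at 33) go to North, those right go to South.
  Brookfield at 0 (w=300) → North
  Calder at 2 (w=90) → North
  Elwood at 13 (w=3) → North
  Fenton at 18 (w=450) → North
  Denby at 27 (w=3) → North
  Ashton at 49 (w=350) → South
North captures 846; South captures 350.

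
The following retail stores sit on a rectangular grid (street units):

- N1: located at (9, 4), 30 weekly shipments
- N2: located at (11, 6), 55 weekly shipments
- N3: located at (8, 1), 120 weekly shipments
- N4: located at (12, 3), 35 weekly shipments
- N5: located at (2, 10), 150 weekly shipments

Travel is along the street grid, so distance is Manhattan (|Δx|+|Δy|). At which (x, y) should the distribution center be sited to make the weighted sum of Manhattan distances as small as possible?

(8, 6)

Manhattan distance separates: Σwᵢ(|x−xᵢ|+|y−yᵢ|) = Σwᵢ|x−xᵢ| + Σwᵢ|y−yᵢ|, so x and y are optimised independently as 1-D weighted medians.
Total weight W = 390; half = 195.
x-coordinate, sorted with cumulative weight:
  x=2 (N5, w=150) cum 150
  x=8 (N3, w=120) cum 270  ← median
  x=9 (N1, w=30) cum 300
  x=11 (N2, w=55) cum 355
  x=12 (N4, w=35) cum 390
⇒ x* = 8
y-coordinate, sorted with cumulative weight:
  y=1 (N3, w=120) cum 120
  y=3 (N4, w=35) cum 155
  y=4 (N1, w=30) cum 185
  y=6 (N2, w=55) cum 240  ← median
  y=10 (N5, w=150) cum 390
⇒ y* = 6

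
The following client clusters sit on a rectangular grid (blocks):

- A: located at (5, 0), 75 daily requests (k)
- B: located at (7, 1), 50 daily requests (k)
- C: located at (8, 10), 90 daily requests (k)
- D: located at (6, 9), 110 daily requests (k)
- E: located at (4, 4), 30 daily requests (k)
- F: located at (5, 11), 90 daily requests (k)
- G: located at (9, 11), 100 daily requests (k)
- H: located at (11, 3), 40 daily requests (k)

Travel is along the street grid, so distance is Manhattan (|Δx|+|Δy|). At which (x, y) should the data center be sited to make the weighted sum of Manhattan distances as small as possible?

(6, 9)

Manhattan distance separates: Σwᵢ(|x−xᵢ|+|y−yᵢ|) = Σwᵢ|x−xᵢ| + Σwᵢ|y−yᵢ|, so x and y are optimised independently as 1-D weighted medians.
Total weight W = 585; half = 292.5.
x-coordinate, sorted with cumulative weight:
  x=4 (E, w=30) cum 30
  x=5 (A, w=75) cum 105
  x=5 (F, w=90) cum 195
  x=6 (D, w=110) cum 305  ← median
  x=7 (B, w=50) cum 355
  x=8 (C, w=90) cum 445
  x=9 (G, w=100) cum 545
  x=11 (H, w=40) cum 585
⇒ x* = 6
y-coordinate, sorted with cumulative weight:
  y=0 (A, w=75) cum 75
  y=1 (B, w=50) cum 125
  y=3 (H, w=40) cum 165
  y=4 (E, w=30) cum 195
  y=9 (D, w=110) cum 305  ← median
  y=10 (C, w=90) cum 395
  y=11 (F, w=90) cum 485
  y=11 (G, w=100) cum 585
⇒ y* = 9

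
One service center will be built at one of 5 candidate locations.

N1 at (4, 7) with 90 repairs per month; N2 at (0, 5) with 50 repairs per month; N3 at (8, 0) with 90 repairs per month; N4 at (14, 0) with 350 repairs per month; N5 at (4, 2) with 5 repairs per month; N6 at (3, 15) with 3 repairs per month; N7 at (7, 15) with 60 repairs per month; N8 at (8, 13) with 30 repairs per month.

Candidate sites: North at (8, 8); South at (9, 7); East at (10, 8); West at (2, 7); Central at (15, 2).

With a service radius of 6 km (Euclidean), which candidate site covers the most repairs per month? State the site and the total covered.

Coverage radius r = 6 km; a point is covered iff (Δx)²+(Δy)² ≤ 6² = 36.
  North (8, 8): covers {N1, N8} → 120
  South (9, 7): covers {N1} → 90
  East (10, 8): covers {N8} → 30
  West (2, 7): covers {N1, N2, N5} → 145
  Central (15, 2): covers {N4} → 350
Maximum coverage at Central: 350 repairs per month.

Central, covering 350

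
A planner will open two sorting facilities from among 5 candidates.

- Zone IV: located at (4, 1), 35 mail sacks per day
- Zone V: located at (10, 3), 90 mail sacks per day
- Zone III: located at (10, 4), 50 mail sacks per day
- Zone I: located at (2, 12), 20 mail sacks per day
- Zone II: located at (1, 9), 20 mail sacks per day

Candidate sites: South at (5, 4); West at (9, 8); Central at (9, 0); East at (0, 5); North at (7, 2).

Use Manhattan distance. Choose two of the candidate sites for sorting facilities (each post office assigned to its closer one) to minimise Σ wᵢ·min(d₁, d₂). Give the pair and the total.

{East, North}, total 1030

Evaluate every pair (each demand assigned to the nearer of the two):
  {East, North}: total = 1030
  {Central, East}: total = 1100
  {South, Central}: total = 1150
  {South, North}: total = 1150
  {West, North}: total = 1150
  {South, East}: total = 1210
  {West, Central}: total = 1220
  {Central, North}: total = 1310
  {South, West}: total = 1330
  {West, East}: total = 1350
Best pair: {East, North} with total 1030.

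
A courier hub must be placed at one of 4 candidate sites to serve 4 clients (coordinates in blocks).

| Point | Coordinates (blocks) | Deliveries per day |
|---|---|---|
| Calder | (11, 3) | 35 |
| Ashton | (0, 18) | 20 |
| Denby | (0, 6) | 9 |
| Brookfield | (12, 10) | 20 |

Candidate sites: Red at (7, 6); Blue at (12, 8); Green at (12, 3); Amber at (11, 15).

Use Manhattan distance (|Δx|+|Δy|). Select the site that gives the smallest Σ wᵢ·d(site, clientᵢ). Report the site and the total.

Blue, total 816 blocks

Total weighted distance at each candidate:
  Red (7, 6): total = 868
  Blue (12, 8): total = 816
  Green (12, 3): total = 850
  Amber (11, 15): total = 1000
Minimum is at Blue with total 816 blocks.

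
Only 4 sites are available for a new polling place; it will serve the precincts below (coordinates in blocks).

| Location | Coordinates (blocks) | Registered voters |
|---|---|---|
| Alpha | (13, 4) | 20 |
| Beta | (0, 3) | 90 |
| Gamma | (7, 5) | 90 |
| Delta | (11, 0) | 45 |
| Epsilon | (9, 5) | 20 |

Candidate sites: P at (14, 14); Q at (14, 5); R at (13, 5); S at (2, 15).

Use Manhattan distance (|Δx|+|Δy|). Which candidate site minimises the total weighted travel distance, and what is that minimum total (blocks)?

Total weighted distance at each candidate:
  P (14, 14): total = 4955
  Q (14, 5): total = 2570
  R (13, 5): total = 2305
  S (2, 15): total = 4470
Minimum is at R with total 2305 blocks.

R, total 2305 blocks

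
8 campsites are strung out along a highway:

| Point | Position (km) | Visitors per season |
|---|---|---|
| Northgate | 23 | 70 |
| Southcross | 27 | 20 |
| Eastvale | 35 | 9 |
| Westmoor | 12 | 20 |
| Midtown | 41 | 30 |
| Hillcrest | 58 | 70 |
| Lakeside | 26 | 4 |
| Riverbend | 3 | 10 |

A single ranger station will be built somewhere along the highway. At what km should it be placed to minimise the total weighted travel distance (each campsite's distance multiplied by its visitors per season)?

For a sum of weighted absolute distances on a line, the optimum is the weighted median (not the mean). Total weight W = 233; half-weight = 116.5.
Sort by position and accumulate weight:
  km 3 (Riverbend, w=10) → cum 10
  km 12 (Westmoor, w=20) → cum 30
  km 23 (Northgate, w=70) → cum 100
  km 26 (Lakeside, w=4) → cum 104
  km 27 (Southcross, w=20) → cum 124  ≥ 116.5 → median here
  km 35 (Eastvale, w=9) → cum 133
  km 41 (Midtown, w=30) → cum 163
  km 58 (Hillcrest, w=70) → cum 233
Optimal location: km 27.

x = 27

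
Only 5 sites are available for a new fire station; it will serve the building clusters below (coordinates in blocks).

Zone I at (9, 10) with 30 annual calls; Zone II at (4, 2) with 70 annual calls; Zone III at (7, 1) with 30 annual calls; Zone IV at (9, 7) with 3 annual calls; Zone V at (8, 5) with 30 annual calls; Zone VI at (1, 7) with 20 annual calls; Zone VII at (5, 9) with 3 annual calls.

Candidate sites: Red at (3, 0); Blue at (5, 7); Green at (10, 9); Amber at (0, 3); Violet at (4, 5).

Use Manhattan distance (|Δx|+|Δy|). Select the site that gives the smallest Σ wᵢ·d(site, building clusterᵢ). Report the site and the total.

Total weighted distance at each candidate:
  Red (3, 0): total = 1392
  Blue (5, 7): total = 1118
  Green (10, 9): total = 1724
  Amber (0, 3): total = 1572
  Violet (4, 5): total = 976
Minimum is at Violet with total 976 blocks.

Violet, total 976 blocks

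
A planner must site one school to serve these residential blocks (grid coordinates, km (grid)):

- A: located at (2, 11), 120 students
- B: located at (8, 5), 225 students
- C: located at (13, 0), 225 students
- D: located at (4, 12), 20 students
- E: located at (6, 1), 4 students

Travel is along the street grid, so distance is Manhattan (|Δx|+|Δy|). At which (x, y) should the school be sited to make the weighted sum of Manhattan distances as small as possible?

(8, 5)

Manhattan distance separates: Σwᵢ(|x−xᵢ|+|y−yᵢ|) = Σwᵢ|x−xᵢ| + Σwᵢ|y−yᵢ|, so x and y are optimised independently as 1-D weighted medians.
Total weight W = 594; half = 297.
x-coordinate, sorted with cumulative weight:
  x=2 (A, w=120) cum 120
  x=4 (D, w=20) cum 140
  x=6 (E, w=4) cum 144
  x=8 (B, w=225) cum 369  ← median
  x=13 (C, w=225) cum 594
⇒ x* = 8
y-coordinate, sorted with cumulative weight:
  y=0 (C, w=225) cum 225
  y=1 (E, w=4) cum 229
  y=5 (B, w=225) cum 454  ← median
  y=11 (A, w=120) cum 574
  y=12 (D, w=20) cum 594
⇒ y* = 5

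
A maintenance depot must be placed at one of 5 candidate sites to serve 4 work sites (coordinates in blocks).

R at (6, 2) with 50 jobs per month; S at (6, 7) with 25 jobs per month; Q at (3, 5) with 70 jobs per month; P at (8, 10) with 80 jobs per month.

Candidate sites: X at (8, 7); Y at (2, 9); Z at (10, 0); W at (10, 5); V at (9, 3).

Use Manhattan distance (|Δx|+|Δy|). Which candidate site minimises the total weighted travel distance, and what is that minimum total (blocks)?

Total weighted distance at each candidate:
  X (8, 7): total = 1130
  Y (2, 9): total = 1610
  Z (10, 0): total = 2375
  W (10, 5): total = 1550
  V (9, 3): total = 1575
Minimum is at X with total 1130 blocks.

X, total 1130 blocks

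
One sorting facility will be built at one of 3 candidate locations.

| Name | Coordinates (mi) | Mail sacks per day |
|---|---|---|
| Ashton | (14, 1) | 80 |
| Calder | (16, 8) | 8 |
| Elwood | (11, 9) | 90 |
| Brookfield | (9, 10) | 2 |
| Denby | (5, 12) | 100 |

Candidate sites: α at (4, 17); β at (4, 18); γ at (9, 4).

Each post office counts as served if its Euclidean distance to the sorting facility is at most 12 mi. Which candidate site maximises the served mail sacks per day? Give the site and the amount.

γ, covering 280

Coverage radius r = 12 mi; a point is covered iff (Δx)²+(Δy)² ≤ 12² = 144.
  α (4, 17): covers {Elwood, Brookfield, Denby} → 192
  β (4, 18): covers {Elwood, Brookfield, Denby} → 192
  γ (9, 4): covers {Ashton, Calder, Elwood, Brookfield, Denby} → 280
Maximum coverage at γ: 280 mail sacks per day.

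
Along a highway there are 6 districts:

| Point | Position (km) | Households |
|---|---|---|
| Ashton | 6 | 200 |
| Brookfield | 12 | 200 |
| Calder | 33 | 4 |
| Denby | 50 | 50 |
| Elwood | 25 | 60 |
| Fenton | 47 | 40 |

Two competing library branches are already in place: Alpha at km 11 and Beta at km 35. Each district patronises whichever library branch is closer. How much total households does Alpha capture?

400

The indifferent point is the midpoint (11+35)/2 = 23; districts left of it (closer to Alpha at 11) go to Alpha, those right go to Beta.
  Ashton at 6 (w=200) → Alpha
  Brookfield at 12 (w=200) → Alpha
  Elwood at 25 (w=60) → Beta
  Calder at 33 (w=4) → Beta
  Fenton at 47 (w=40) → Beta
  Denby at 50 (w=50) → Beta
Alpha captures 400; Beta captures 154.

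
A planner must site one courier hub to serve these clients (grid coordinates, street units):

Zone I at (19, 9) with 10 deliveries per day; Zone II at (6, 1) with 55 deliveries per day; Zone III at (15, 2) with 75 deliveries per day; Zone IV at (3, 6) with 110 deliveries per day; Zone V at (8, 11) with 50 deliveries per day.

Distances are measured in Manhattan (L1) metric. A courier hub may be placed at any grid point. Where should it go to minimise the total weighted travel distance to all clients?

Manhattan distance separates: Σwᵢ(|x−xᵢ|+|y−yᵢ|) = Σwᵢ|x−xᵢ| + Σwᵢ|y−yᵢ|, so x and y are optimised independently as 1-D weighted medians.
Total weight W = 300; half = 150.
x-coordinate, sorted with cumulative weight:
  x=3 (Zone IV, w=110) cum 110
  x=6 (Zone II, w=55) cum 165  ← median
  x=8 (Zone V, w=50) cum 215
  x=15 (Zone III, w=75) cum 290
  x=19 (Zone I, w=10) cum 300
⇒ x* = 6
y-coordinate, sorted with cumulative weight:
  y=1 (Zone II, w=55) cum 55
  y=2 (Zone III, w=75) cum 130
  y=6 (Zone IV, w=110) cum 240  ← median
  y=9 (Zone I, w=10) cum 250
  y=11 (Zone V, w=50) cum 300
⇒ y* = 6

(6, 6)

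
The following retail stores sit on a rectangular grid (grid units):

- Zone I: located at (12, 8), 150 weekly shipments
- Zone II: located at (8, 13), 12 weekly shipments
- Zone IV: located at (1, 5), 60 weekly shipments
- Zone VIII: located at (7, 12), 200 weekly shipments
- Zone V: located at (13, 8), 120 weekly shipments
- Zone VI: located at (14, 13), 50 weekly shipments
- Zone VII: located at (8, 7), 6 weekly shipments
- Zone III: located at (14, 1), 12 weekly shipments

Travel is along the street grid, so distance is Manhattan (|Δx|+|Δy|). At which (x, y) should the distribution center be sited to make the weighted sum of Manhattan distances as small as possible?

Manhattan distance separates: Σwᵢ(|x−xᵢ|+|y−yᵢ|) = Σwᵢ|x−xᵢ| + Σwᵢ|y−yᵢ|, so x and y are optimised independently as 1-D weighted medians.
Total weight W = 610; half = 305.
x-coordinate, sorted with cumulative weight:
  x=1 (Zone IV, w=60) cum 60
  x=7 (Zone VIII, w=200) cum 260
  x=8 (Zone II, w=12) cum 272
  x=8 (Zone VII, w=6) cum 278
  x=12 (Zone I, w=150) cum 428  ← median
  x=13 (Zone V, w=120) cum 548
  x=14 (Zone VI, w=50) cum 598
  x=14 (Zone III, w=12) cum 610
⇒ x* = 12
y-coordinate, sorted with cumulative weight:
  y=1 (Zone III, w=12) cum 12
  y=5 (Zone IV, w=60) cum 72
  y=7 (Zone VII, w=6) cum 78
  y=8 (Zone I, w=150) cum 228
  y=8 (Zone V, w=120) cum 348  ← median
  y=12 (Zone VIII, w=200) cum 548
  y=13 (Zone II, w=12) cum 560
  y=13 (Zone VI, w=50) cum 610
⇒ y* = 8

(12, 8)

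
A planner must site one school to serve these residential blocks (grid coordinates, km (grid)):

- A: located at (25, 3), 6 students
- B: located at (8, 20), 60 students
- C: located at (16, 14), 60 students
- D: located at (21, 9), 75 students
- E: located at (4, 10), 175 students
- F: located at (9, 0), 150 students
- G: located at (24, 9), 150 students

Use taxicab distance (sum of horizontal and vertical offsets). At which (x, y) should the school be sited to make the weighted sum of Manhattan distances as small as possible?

Manhattan distance separates: Σwᵢ(|x−xᵢ|+|y−yᵢ|) = Σwᵢ|x−xᵢ| + Σwᵢ|y−yᵢ|, so x and y are optimised independently as 1-D weighted medians.
Total weight W = 676; half = 338.
x-coordinate, sorted with cumulative weight:
  x=4 (E, w=175) cum 175
  x=8 (B, w=60) cum 235
  x=9 (F, w=150) cum 385  ← median
  x=16 (C, w=60) cum 445
  x=21 (D, w=75) cum 520
  x=24 (G, w=150) cum 670
  x=25 (A, w=6) cum 676
⇒ x* = 9
y-coordinate, sorted with cumulative weight:
  y=0 (F, w=150) cum 150
  y=3 (A, w=6) cum 156
  y=9 (D, w=75) cum 231
  y=9 (G, w=150) cum 381  ← median
  y=10 (E, w=175) cum 556
  y=14 (C, w=60) cum 616
  y=20 (B, w=60) cum 676
⇒ y* = 9

(9, 9)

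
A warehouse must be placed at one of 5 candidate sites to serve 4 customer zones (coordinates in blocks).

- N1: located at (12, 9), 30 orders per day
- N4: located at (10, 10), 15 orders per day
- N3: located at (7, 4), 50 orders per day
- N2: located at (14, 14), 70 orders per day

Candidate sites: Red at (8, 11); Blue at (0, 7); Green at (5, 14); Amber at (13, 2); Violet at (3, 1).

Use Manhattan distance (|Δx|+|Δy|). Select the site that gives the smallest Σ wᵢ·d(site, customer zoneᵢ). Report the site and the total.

Red, total 1255 blocks

Total weighted distance at each candidate:
  Red (8, 11): total = 1255
  Blue (0, 7): total = 2585
  Green (5, 14): total = 1725
  Amber (13, 2): total = 1715
  Violet (3, 1): total = 2780
Minimum is at Red with total 1255 blocks.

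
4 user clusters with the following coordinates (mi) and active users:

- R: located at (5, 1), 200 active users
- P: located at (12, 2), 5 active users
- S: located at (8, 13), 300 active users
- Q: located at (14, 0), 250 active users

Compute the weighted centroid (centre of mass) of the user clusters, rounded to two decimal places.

The minimiser of Σwᵢ‖p−pᵢ‖² is the weighted centroid p* = (Σwᵢpᵢ)/(Σwᵢ).
Σwᵢ = 755.
Σwᵢxᵢ = 200·5 + 5·12 + 300·8 + 250·14 = 6960.
Σwᵢyᵢ = 200·1 + 5·2 + 300·13 + 250·0 = 4110.
x* = 6960/755 = 9.22, y* = 4110/755 = 5.44.

(9.22, 5.44)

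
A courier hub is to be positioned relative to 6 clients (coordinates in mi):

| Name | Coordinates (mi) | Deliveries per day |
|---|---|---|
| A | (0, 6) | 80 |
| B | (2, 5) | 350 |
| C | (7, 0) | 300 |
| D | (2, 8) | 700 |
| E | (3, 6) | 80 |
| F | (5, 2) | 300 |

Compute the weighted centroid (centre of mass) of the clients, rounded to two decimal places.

(3.28, 4.92)

The minimiser of Σwᵢ‖p−pᵢ‖² is the weighted centroid p* = (Σwᵢpᵢ)/(Σwᵢ).
Σwᵢ = 1810.
Σwᵢxᵢ = 80·0 + 350·2 + 300·7 + 700·2 + 80·3 + 300·5 = 5940.
Σwᵢyᵢ = 80·6 + 350·5 + 300·0 + 700·8 + 80·6 + 300·2 = 8910.
x* = 5940/1810 = 3.28, y* = 8910/1810 = 4.92.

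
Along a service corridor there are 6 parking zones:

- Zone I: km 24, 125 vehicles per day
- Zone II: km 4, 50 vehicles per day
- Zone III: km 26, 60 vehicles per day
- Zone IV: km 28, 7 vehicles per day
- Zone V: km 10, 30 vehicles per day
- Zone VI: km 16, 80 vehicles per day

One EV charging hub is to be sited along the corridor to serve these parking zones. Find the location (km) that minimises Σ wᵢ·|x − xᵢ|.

x = 24

For a sum of weighted absolute distances on a line, the optimum is the weighted median (not the mean). Total weight W = 352; half-weight = 176.
Sort by position and accumulate weight:
  km 4 (Zone II, w=50) → cum 50
  km 10 (Zone V, w=30) → cum 80
  km 16 (Zone VI, w=80) → cum 160
  km 24 (Zone I, w=125) → cum 285  ≥ 176 → median here
  km 26 (Zone III, w=60) → cum 345
  km 28 (Zone IV, w=7) → cum 352
Optimal location: km 24.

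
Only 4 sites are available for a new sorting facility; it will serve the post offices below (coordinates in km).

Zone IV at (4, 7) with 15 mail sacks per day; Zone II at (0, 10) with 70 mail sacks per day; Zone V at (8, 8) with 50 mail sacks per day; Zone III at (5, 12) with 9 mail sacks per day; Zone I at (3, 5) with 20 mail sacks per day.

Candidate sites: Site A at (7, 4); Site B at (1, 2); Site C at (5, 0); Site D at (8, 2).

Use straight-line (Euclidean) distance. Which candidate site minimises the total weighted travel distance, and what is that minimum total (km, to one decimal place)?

Total weighted distance at each candidate:
  Site A (7, 4): total = 1071.8
  Site B (1, 2): total = 1281.8
  Site C (5, 0): total = 1531.6
  Site D (8, 2): total = 1398.6
Minimum is at Site A with total 1071.8 km.

Site A, total 1071.8 km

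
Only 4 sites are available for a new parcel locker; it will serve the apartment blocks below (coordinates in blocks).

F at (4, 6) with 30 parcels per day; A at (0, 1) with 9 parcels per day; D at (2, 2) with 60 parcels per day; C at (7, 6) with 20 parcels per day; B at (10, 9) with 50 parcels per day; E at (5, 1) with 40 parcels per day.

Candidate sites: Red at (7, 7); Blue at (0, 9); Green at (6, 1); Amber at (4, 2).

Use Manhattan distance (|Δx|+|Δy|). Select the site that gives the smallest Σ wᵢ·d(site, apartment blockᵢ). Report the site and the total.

Total weighted distance at each candidate:
  Red (7, 7): total = 1427
  Blue (0, 9): total = 2042
  Green (6, 1): total = 1324
  Amber (4, 2): total = 1155
Minimum is at Amber with total 1155 blocks.

Amber, total 1155 blocks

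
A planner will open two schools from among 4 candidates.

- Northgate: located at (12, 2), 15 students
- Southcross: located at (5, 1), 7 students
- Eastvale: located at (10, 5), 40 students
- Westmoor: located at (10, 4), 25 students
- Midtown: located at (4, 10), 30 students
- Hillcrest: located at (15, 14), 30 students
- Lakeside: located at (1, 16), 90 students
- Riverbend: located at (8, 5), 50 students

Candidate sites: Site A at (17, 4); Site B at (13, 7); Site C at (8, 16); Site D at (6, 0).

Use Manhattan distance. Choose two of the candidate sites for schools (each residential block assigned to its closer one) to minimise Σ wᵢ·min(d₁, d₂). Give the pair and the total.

Evaluate every pair (each demand assigned to the nearer of the two):
  {Site B, Site C}: total = 2088
  {Site C, Site D}: total = 2244
  {Site A, Site C}: total = 2405
  {Site B, Site D}: total = 3324
  {Site A, Site B}: total = 3408
  {Site A, Site D}: total = 3574
Best pair: {Site B, Site C} with total 2088.

{Site B, Site C}, total 2088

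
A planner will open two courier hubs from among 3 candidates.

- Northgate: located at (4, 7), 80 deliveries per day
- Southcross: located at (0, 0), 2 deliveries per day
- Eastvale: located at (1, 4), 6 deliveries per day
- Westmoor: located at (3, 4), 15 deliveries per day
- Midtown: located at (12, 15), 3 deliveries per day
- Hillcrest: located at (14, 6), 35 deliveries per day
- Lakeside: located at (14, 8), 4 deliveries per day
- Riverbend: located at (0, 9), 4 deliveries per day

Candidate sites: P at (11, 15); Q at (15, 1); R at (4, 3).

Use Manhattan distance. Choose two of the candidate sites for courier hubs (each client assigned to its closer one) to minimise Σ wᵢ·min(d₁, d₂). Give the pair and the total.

Evaluate every pair (each demand assigned to the nearer of the two):
  {Q, R}: total = 721
  {P, R}: total = 891
  {P, Q}: total = 1872
Best pair: {Q, R} with total 721.

{Q, R}, total 721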